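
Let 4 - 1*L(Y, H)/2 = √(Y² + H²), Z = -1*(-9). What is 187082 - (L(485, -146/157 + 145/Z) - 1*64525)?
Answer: 251599 + 2*√470103088426/1413 ≈ 2.5257e+5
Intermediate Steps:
Z = 9
L(Y, H) = 8 - 2*√(H² + Y²) (L(Y, H) = 8 - 2*√(Y² + H²) = 8 - 2*√(H² + Y²))
187082 - (L(485, -146/157 + 145/Z) - 1*64525) = 187082 - ((8 - 2*√((-146/157 + 145/9)² + 485²)) - 1*64525) = 187082 - ((8 - 2*√((-146*1/157 + 145*(⅑))² + 235225)) - 64525) = 187082 - ((8 - 2*√((-146/157 + 145/9)² + 235225)) - 64525) = 187082 - ((8 - 2*√((21451/1413)² + 235225)) - 64525) = 187082 - ((8 - 2*√(460145401/1996569 + 235225)) - 64525) = 187082 - ((8 - 2*√470103088426/1413) - 64525) = 187082 - (-64517 - 2*√470103088426/1413) = 187082 + (64517 + 2*√470103088426/1413) = 251599 + 2*√470103088426/1413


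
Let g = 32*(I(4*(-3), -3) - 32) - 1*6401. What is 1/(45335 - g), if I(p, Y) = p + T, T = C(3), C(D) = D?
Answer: 1/53048 ≈ 1.8851e-5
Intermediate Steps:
T = 3
I(p, Y) = 3 + p (I(p, Y) = p + 3 = 3 + p)
g = -7713 (g = 32*((3 + 4*(-3)) - 32) - 1*6401 = 32*((3 - 12) - 32) - 6401 = 32*(-9 - 32) - 6401 = 32*(-41) - 6401 = -1312 - 6401 = -7713)
1/(45335 - g) = 1/(45335 - 1*(-7713)) = 1/(45335 + 7713) = 1/53048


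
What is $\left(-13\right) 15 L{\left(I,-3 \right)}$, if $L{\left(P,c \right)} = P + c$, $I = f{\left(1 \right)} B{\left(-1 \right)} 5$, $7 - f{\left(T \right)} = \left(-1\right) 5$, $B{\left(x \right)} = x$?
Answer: $12285$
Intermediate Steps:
$f{\left(T \right)} = 12$ ($f{\left(T \right)} = 7 - \left(-1\right) 5 = 7 - -5 = 7 + 5 = 12$)
$I = -60$ ($I = 12 \left(-1\right) 5 = \left(-12\right) 5 = -60$)
$\left(-13\right) 15 L{\left(I,-3 \right)} = \left(-13\right) 15 \left(-60 - 3\right) = \left(-195\right) \left(-63\right) = 12285$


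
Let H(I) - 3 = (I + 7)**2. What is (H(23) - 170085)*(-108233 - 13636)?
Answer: 20618041158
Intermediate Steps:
H(I) = 3 + (7 + I)**2 (H(I) = 3 + (I + 7)**2 = 3 + (7 + I)**2)
(H(23) - 170085)*(-108233 - 13636) = ((3 + (7 + 23)**2) - 170085)*(-108233 - 13636) = ((3 + 30**2) - 170085)*(-121869) = ((3 + 900) - 170085)*(-121869) = (903 - 170085)*(-121869) = -169182*(-121869) = 20618041158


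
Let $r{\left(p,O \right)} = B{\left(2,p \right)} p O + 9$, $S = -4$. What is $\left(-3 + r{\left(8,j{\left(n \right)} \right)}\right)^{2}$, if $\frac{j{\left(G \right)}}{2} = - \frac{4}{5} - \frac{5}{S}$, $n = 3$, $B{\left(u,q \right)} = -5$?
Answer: $900$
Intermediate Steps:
$j{\left(G \right)} = \frac{9}{10}$ ($j{\left(G \right)} = 2 \left(- \frac{4}{5} - \frac{5}{-4}\right) = 2 \left(\left(-4\right) \frac{1}{5} - - \frac{5}{4}\right) = 2 \left(- \frac{4}{5} + \frac{5}{4}\right) = 2 \cdot \frac{9}{20} = \frac{9}{10}$)
$r{\left(p,O \right)} = 9 - 5 O p$ ($r{\left(p,O \right)} = - 5 p O + 9 = - 5 O p + 9 = 9 - 5 O p$)
$\left(-3 + r{\left(8,j{\left(n \right)} \right)}\right)^{2} = \left(-3 + \left(9 - \frac{9}{2} \cdot 8\right)\right)^{2} = \left(-3 + \left(9 - 36\right)\right)^{2} = \left(-3 - 27\right)^{2} = \left(-30\right)^{2} = 900$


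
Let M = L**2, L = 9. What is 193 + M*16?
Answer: 1489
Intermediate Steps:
M = 81 (M = 9**2 = 81)
193 + M*16 = 193 + 81*16 = 193 + 1296 = 1489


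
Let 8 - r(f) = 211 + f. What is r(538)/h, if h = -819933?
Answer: 247/273311 ≈ 0.00090373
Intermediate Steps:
r(f) = -203 - f (r(f) = 8 - (211 + f) = 8 + (-211 - f) = -203 - f)
r(538)/h = (-203 - 1*538)/(-819933) = (-203 - 538)*(-1/819933) = -741*(-1/819933) = 247/273311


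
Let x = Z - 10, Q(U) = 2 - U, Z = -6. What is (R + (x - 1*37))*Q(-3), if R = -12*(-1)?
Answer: -205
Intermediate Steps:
R = 12
x = -16 (x = -6 - 10 = -16)
(R + (x - 1*37))*Q(-3) = (12 + (-16 - 1*37))*(2 - 1*(-3)) = (12 + (-16 - 37))*(2 + 3) = (12 - 53)*5 = -41*5 = -205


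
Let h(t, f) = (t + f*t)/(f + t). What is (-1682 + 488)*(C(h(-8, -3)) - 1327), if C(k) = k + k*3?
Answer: 17505234/11 ≈ 1.5914e+6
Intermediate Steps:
h(t, f) = (t + f*t)/(f + t)
C(k) = 4*k (C(k) = k + 3*k = 4*k)
(-1682 + 488)*(C(h(-8, -3)) - 1327) = (-1682 + 488)*(4*(-8*(1 - 3)/(-3 - 8)) - 1327) = -1194*(4*(-8*(-2)/(-11)) - 1327) = -1194*(4*(-8*(-1/11)*(-2)) - 1327) = -1194*(4*(-16/11) - 1327) = -1194*(-64/11 - 1327) = -1194*(-14661/11) = 17505234/11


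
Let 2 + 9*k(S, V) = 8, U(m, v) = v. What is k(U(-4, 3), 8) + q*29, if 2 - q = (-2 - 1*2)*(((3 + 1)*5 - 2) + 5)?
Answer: 8180/3 ≈ 2726.7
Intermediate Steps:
k(S, V) = ⅔ (k(S, V) = -2/9 + (⅑)*8 = -2/9 + 8/9 = ⅔)
q = 94 (q = 2 - (-2 - 1*2)*(((3 + 1)*5 - 2) + 5) = 2 - (-2 - 2)*((4*5 - 2) + 5) = 2 - (-4)*((20 - 2) + 5) = 2 - (-4)*(18 + 5) = 2 - (-4)*23 = 2 - 1*(-92) = 2 + 92 = 94)
k(U(-4, 3), 8) + q*29 = ⅔ + 94*29 = ⅔ + 2726 = 8180/3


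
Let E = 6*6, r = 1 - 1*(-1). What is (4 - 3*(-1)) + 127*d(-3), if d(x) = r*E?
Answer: 9151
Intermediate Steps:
r = 2 (r = 1 + 1 = 2)
E = 36
d(x) = 72 (d(x) = 2*36 = 72)
(4 - 3*(-1)) + 127*d(-3) = (4 - 3*(-1)) + 127*72 = (4 + 3) + 9144 = 7 + 9144 = 9151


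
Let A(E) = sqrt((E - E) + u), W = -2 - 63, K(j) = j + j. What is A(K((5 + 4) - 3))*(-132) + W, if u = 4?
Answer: -329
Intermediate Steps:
K(j) = 2*j
W = -65
A(E) = 2 (A(E) = sqrt((E - E) + 4) = sqrt(0 + 4) = sqrt(4) = 2)
A(K((5 + 4) - 3))*(-132) + W = 2*(-132) - 65 = -264 - 65 = -329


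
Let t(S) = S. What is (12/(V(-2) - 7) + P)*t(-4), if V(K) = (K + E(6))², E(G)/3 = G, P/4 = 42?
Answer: -55792/83 ≈ -672.19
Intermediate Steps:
P = 168 (P = 4*42 = 168)
E(G) = 3*G
V(K) = (18 + K)² (V(K) = (K + 3*6)² = (K + 18)² = (18 + K)²)
(12/(V(-2) - 7) + P)*t(-4) = (12/((18 - 2)² - 7) + 168)*(-4) = (12/(16² - 7) + 168)*(-4) = (12/(256 - 7) + 168)*(-4) = (12/249 + 168)*(-4) = ((1/249)*12 + 168)*(-4) = (4/83 + 168)*(-4) = (13948/83)*(-4) = -55792/83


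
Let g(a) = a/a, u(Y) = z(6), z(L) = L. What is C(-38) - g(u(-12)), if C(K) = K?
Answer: -39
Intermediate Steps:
u(Y) = 6
g(a) = 1
C(-38) - g(u(-12)) = -38 - 1*1 = -38 - 1 = -39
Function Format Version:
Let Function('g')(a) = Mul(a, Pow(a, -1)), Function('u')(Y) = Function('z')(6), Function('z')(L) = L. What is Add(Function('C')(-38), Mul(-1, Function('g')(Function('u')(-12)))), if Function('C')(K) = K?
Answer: -39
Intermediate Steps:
Function('u')(Y) = 6
Function('g')(a) = 1
Add(Function('C')(-38), Mul(-1, Function('g')(Function('u')(-12)))) = Add(-38, Mul(-1, 1)) = Add(-38, -1) = -39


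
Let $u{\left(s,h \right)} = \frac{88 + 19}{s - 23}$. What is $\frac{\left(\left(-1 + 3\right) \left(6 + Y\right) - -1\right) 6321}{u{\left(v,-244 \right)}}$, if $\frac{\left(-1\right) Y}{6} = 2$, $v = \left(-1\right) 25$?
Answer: $\frac{3337488}{107} \approx 31191.0$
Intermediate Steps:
$v = -25$
$u{\left(s,h \right)} = \frac{107}{-23 + s}$
$Y = -12$ ($Y = \left(-6\right) 2 = -12$)
$\frac{\left(\left(-1 + 3\right) \left(6 + Y\right) - -1\right) 6321}{u{\left(v,-244 \right)}} = \frac{\left(\left(-1 + 3\right) \left(6 - 12\right) - -1\right) 6321}{107 \frac{1}{-23 - 25}} = \frac{\left(2 \left(-6\right) + 1\right) 6321}{107 \frac{1}{-48}} = \frac{\left(-12 + 1\right) 6321}{107 \left(- \frac{1}{48}\right)} = \frac{\left(-11\right) 6321}{- \frac{107}{48}} = \left(-69531\right) \left(- \frac{48}{107}\right) = \frac{3337488}{107}$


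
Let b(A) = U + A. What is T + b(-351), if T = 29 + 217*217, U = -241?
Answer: 46526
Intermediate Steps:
T = 47118 (T = 29 + 47089 = 47118)
b(A) = -241 + A
T + b(-351) = 47118 + (-241 - 351) = 47118 - 592 = 46526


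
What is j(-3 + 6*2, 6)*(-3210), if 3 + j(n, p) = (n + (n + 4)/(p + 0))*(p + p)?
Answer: -420510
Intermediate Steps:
j(n, p) = -3 + 2*p*(n + (4 + n)/p) (j(n, p) = -3 + (n + (n + 4)/(p + 0))*(p + p) = -3 + (n + (4 + n)/p)*(2*p) = -3 + 2*p*(n + (4 + n)/p))
j(-3 + 6*2, 6)*(-3210) = (5 + 2*(-3 + 6*2) + 2*(-3 + 6*2)*6)*(-3210) = (5 + 2*(-3 + 12) + 2*(-3 + 12)*6)*(-3210) = (5 + 2*9 + 2*9*6)*(-3210) = (5 + 18 + 108)*(-3210) = 131*(-3210) = -420510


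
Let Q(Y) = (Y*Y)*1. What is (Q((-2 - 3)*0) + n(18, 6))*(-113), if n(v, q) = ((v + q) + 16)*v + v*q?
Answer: -93564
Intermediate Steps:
Q(Y) = Y² (Q(Y) = Y²*1 = Y²)
n(v, q) = q*v + v*(16 + q + v) (n(v, q) = ((q + v) + 16)*v + q*v = (16 + q + v)*v + q*v = v*(16 + q + v) + q*v = q*v + v*(16 + q + v))
(Q((-2 - 3)*0) + n(18, 6))*(-113) = (((-2 - 3)*0)² + 18*(16 + 18 + 2*6))*(-113) = ((-5*0)² + 18*(16 + 18 + 12))*(-113) = (0² + 18*46)*(-113) = (0 + 828)*(-113) = 828*(-113) = -93564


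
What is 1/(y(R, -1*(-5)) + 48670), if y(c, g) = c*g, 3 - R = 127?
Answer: 1/48050 ≈ 2.0812e-5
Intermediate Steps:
R = -124 (R = 3 - 1*127 = 3 - 127 = -124)
1/(y(R, -1*(-5)) + 48670) = 1/(-(-124)*(-5) + 48670) = 1/(-124*5 + 48670) = 1/(-620 + 48670) = 1/48050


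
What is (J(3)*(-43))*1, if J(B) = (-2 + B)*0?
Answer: 0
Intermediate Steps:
J(B) = 0
(J(3)*(-43))*1 = (0*(-43))*1 = 0*1 = 0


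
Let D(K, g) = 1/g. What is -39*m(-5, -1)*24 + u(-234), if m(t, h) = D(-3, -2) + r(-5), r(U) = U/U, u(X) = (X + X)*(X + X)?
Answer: 218556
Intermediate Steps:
u(X) = 4*X² (u(X) = (2*X)*(2*X) = 4*X²)
r(U) = 1
m(t, h) = ½ (m(t, h) = 1/(-2) + 1 = -½ + 1 = ½)
-39*m(-5, -1)*24 + u(-234) = -39*½*24 + 4*(-234)² = -39/2*24 + 4*54756 = -468 + 219024 = 218556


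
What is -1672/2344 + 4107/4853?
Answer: 189074/1421929 ≈ 0.13297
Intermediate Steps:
-1672/2344 + 4107/4853 = -1672*1/2344 + 4107*(1/4853) = -209/293 + 4107/4853 = 189074/1421929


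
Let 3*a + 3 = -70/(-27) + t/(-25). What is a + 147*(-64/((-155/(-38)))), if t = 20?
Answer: -28962877/12555 ≈ -2306.9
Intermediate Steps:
a = -163/405 (a = -1 + (-70/(-27) + 20/(-25))/3 = -1 + (-70*(-1/27) + 20*(-1/25))/3 = -1 + (70/27 - ⅘)/3 = -1 + (⅓)*(242/135) = -1 + 242/405 = -163/405 ≈ -0.40247)
a + 147*(-64/((-155/(-38)))) = -163/405 + 147*(-64/((-155/(-38)))) = -163/405 + 147*(-64/((-155*(-1/38)))) = -163/405 + 147*(-64/155/38) = -163/405 + 147*(-64*38/155) = -163/405 + 147*(-2432/155) = -163/405 - 357504/155 = -28962877/12555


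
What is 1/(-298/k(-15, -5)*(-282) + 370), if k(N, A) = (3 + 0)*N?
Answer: -15/22462 ≈ -0.00066779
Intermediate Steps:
k(N, A) = 3*N
1/(-298/k(-15, -5)*(-282) + 370) = 1/(-298/(3*(-15))*(-282) + 370) = 1/(-298/(-45)*(-282) + 370) = 1/(-298*(-1/45)*(-282) + 370) = 1/((298/45)*(-282) + 370) = 1/(-28012/15 + 370) = 1/(-22462/15) = -15/22462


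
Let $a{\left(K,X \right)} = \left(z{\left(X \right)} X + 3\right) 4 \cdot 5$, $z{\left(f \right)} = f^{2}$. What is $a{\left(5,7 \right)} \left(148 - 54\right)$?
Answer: $650480$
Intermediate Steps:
$a{\left(K,X \right)} = 60 + 20 X^{3}$ ($a{\left(K,X \right)} = \left(X^{2} X + 3\right) 4 \cdot 5 = \left(X^{3} + 3\right) 4 \cdot 5 = \left(3 + X^{3}\right) 4 \cdot 5 = \left(12 + 4 X^{3}\right) 5 = 60 + 20 X^{3}$)
$a{\left(5,7 \right)} \left(148 - 54\right) = \left(60 + 20 \cdot 7^{3}\right) \left(148 - 54\right) = \left(60 + 20 \cdot 343\right) 94 = \left(60 + 6860\right) 94 = 6920 \cdot 94 = 650480$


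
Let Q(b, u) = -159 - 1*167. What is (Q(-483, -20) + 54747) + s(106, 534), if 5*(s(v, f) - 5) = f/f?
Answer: 272131/5 ≈ 54426.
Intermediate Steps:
s(v, f) = 26/5 (s(v, f) = 5 + (f/f)/5 = 5 + (1/5)*1 = 5 + 1/5 = 26/5)
Q(b, u) = -326 (Q(b, u) = -159 - 167 = -326)
(Q(-483, -20) + 54747) + s(106, 534) = (-326 + 54747) + 26/5 = 54421 + 26/5 = 272131/5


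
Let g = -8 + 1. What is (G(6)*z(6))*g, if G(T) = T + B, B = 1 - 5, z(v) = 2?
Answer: -28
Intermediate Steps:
B = -4
g = -7
G(T) = -4 + T (G(T) = T - 4 = -4 + T)
(G(6)*z(6))*g = ((-4 + 6)*2)*(-7) = (2*2)*(-7) = 4*(-7) = -28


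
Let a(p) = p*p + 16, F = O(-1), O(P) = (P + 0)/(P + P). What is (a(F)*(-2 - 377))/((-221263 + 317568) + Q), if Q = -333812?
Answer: 24635/950028 ≈ 0.025931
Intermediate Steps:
O(P) = 1/2 (O(P) = P/((2*P)) = P*(1/(2*P)) = 1/2)
F = 1/2 ≈ 0.50000
a(p) = 16 + p**2 (a(p) = p**2 + 16 = 16 + p**2)
(a(F)*(-2 - 377))/((-221263 + 317568) + Q) = ((16 + (1/2)**2)*(-2 - 377))/((-221263 + 317568) - 333812) = ((16 + 1/4)*(-379))/(96305 - 333812) = ((65/4)*(-379))/(-237507) = -24635/4*(-1/237507) = 24635/950028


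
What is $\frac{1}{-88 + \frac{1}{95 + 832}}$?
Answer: $- \frac{927}{81575} \approx -0.011364$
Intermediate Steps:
$\frac{1}{-88 + \frac{1}{95 + 832}} = \frac{1}{-88 + \frac{1}{927}} = \frac{1}{- \frac{81575}{927}} = - \frac{927}{81575}$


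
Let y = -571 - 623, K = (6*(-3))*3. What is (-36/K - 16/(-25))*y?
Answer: -39004/25 ≈ -1560.2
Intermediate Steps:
K = -54 (K = -18*3 = -54)
y = -1194
(-36/K - 16/(-25))*y = (-36/(-54) - 16/(-25))*(-1194) = (-36*(-1/54) - 16*(-1/25))*(-1194) = (2/3 + 16/25)*(-1194) = (98/75)*(-1194) = -39004/25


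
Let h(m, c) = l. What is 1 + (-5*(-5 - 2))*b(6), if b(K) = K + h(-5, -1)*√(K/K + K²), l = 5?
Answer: 211 + 175*√37 ≈ 1275.5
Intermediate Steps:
h(m, c) = 5
b(K) = K + 5*√(1 + K²) (b(K) = K + 5*√(K/K + K²) = K + 5*√(1 + K²))
1 + (-5*(-5 - 2))*b(6) = 1 + (-5*(-5 - 2))*(6 + 5*√(1 + 6²)) = 1 + (-5*(-7))*(6 + 5*√(1 + 36)) = 1 + 35*(6 + 5*√37) = 1 + (210 + 175*√37) = 211 + 175*√37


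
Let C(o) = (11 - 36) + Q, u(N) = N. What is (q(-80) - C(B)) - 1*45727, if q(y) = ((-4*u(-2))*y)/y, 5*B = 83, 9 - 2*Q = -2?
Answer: -91399/2 ≈ -45700.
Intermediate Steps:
Q = 11/2 (Q = 9/2 - ½*(-2) = 9/2 + 1 = 11/2 ≈ 5.5000)
B = 83/5 (B = (⅕)*83 = 83/5 ≈ 16.600)
C(o) = -39/2 (C(o) = (11 - 36) + 11/2 = -25 + 11/2 = -39/2)
q(y) = 8 (q(y) = ((-4*(-2))*y)/y = (8*y)/y = 8)
(q(-80) - C(B)) - 1*45727 = (8 - 1*(-39/2)) - 1*45727 = (8 + 39/2) - 45727 = 55/2 - 45727 = -91399/2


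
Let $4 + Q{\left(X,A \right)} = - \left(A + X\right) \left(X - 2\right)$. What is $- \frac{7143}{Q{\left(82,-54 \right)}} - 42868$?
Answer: $- \frac{32062883}{748} \approx -42865.0$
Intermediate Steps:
$Q{\left(X,A \right)} = -4 - \left(-2 + X\right) \left(A + X\right)$ ($Q{\left(X,A \right)} = -4 - \left(A + X\right) \left(X - 2\right) = -4 - \left(A + X\right) \left(-2 + X\right) = -4 - \left(-2 + X\right) \left(A + X\right)$)
$- \frac{7143}{Q{\left(82,-54 \right)}} - 42868 = - \frac{7143}{-4 - 82^{2} + 2 \left(-54\right) + 2 \cdot 82 - \left(-54\right) 82} - 42868 = - \frac{7143}{-4 - 6724 - 108 + 164 + 4428} - 42868 = - \frac{7143}{-2244} - 42868 = \left(-7143\right) \left(- \frac{1}{2244}\right) - 42868 = \frac{2381}{748} - 42868 = - \frac{32062883}{748}$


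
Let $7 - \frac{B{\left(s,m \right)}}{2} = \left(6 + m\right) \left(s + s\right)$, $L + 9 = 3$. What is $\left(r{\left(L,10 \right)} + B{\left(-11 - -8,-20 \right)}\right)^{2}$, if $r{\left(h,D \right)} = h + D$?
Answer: $22500$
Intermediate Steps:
$L = -6$ ($L = -9 + 3 = -6$)
$B{\left(s,m \right)} = 14 - 4 s \left(6 + m\right)$ ($B{\left(s,m \right)} = 14 - 2 \left(6 + m\right) \left(s + s\right) = 14 - 2 \left(6 + m\right) 2 s = 14 - 2 \cdot 2 s \left(6 + m\right) = 14 - 4 s \left(6 + m\right)$)
$r{\left(h,D \right)} = D + h$
$\left(r{\left(L,10 \right)} + B{\left(-11 - -8,-20 \right)}\right)^{2} = \left(\left(10 - 6\right) - \left(-14 - 56 \left(-11 - -8\right)\right)\right)^{2} = \left(4 - \left(-14 - 56 \left(-11 + 8\right)\right)\right)^{2} = \left(4 - \left(-86 + 240\right)\right)^{2} = \left(4 + \left(14 + 72 - 240\right)\right)^{2} = \left(4 - 154\right)^{2} = \left(-150\right)^{2} = 22500$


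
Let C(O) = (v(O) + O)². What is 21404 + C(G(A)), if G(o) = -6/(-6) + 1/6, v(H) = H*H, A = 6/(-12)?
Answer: 27747865/1296 ≈ 21410.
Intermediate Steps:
A = -½ (A = 6*(-1/12) = -½ ≈ -0.50000)
v(H) = H²
G(o) = 7/6 (G(o) = -6*(-⅙) + 1*(⅙) = 1 + ⅙ = 7/6)
C(O) = (O + O²)² (C(O) = (O² + O)² = (O + O²)²)
21404 + C(G(A)) = 21404 + (7/6)²*(1 + 7/6)² = 21404 + 49*(13/6)²/36 = 21404 + (49/36)*(169/36) = 21404 + 8281/1296 = 27747865/1296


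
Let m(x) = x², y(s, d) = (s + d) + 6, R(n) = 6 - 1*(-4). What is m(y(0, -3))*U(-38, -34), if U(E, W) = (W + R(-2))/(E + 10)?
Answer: 54/7 ≈ 7.7143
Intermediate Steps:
R(n) = 10 (R(n) = 6 + 4 = 10)
U(E, W) = (10 + W)/(10 + E) (U(E, W) = (W + 10)/(E + 10) = (10 + W)/(10 + E))
y(s, d) = 6 + d + s (y(s, d) = (d + s) + 6 = 6 + d + s)
m(y(0, -3))*U(-38, -34) = (6 - 3 + 0)²*((10 - 34)/(10 - 38)) = 3²*(-24/(-28)) = 9*(-1/28*(-24)) = 9*(6/7) = 54/7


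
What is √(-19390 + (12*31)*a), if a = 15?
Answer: I*√13810 ≈ 117.52*I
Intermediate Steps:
√(-19390 + (12*31)*a) = √(-19390 + (12*31)*15) = √(-19390 + 372*15) = √(-19390 + 5580) = √(-13810) = I*√13810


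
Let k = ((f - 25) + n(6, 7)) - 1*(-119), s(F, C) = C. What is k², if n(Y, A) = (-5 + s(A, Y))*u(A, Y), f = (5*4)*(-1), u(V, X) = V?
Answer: 6561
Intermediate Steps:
f = -20 (f = 20*(-1) = -20)
n(Y, A) = A*(-5 + Y) (n(Y, A) = (-5 + Y)*A = A*(-5 + Y))
k = 81 (k = ((-20 - 25) + 7*(-5 + 6)) - 1*(-119) = (-45 + 7*1) + 119 = (-45 + 7) + 119 = -38 + 119 = 81)
k² = 81² = 6561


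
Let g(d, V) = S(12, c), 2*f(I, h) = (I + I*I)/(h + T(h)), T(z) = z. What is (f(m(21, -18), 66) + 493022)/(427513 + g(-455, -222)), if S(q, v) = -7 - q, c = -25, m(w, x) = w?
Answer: 657365/569992 ≈ 1.1533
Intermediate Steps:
f(I, h) = (I + I²)/(4*h) (f(I, h) = ((I + I*I)/(h + h))/2 = ((I + I²)/((2*h)))/2 = ((I + I²)*(1/(2*h)))/2 = ((I + I²)/(2*h))/2 = (I + I²)/(4*h))
g(d, V) = -19 (g(d, V) = -7 - 1*12 = -7 - 12 = -19)
(f(m(21, -18), 66) + 493022)/(427513 + g(-455, -222)) = ((¼)*21*(1 + 21)/66 + 493022)/(427513 - 19) = ((¼)*21*(1/66)*22 + 493022)/427494 = (7/4 + 493022)*(1/427494) = (1972095/4)*(1/427494) = 657365/569992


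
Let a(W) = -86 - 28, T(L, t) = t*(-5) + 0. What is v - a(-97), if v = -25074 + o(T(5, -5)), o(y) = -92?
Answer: -25052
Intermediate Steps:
T(L, t) = -5*t (T(L, t) = -5*t + 0 = -5*t)
a(W) = -114
v = -25166 (v = -25074 - 92 = -25166)
v - a(-97) = -25166 - 1*(-114) = -25166 + 114 = -25052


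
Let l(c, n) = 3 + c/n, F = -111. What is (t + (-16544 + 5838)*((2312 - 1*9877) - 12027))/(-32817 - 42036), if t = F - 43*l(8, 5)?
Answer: -349586072/124755 ≈ -2802.2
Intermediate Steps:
t = -1544/5 (t = -111 - 43*(3 + 8/5) = -111 - 43*23/5 = -111 - 989/5 = -1544/5 ≈ -308.80)
(t + (-16544 + 5838)*((2312 - 1*9877) - 12027))/(-32817 - 42036) = (-1544/5 + (-16544 + 5838)*((2312 - 1*9877) - 12027))/(-32817 - 42036) = (-1544/5 - 10706*((2312 - 9877) - 12027))/(-74853) = (-1544/5 - 10706*(-7565 - 12027))*(-1/74853) = (-1544/5 - 10706*(-19592))*(-1/74853) = (-1544/5 + 209751952)*(-1/74853) = (1048758216/5)*(-1/74853) = -349586072/124755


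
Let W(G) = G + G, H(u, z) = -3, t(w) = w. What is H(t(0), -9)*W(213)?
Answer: -1278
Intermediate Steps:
W(G) = 2*G
H(t(0), -9)*W(213) = -6*213 = -3*426 = -1278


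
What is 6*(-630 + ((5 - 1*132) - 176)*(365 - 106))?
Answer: -474642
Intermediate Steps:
6*(-630 + ((5 - 1*132) - 176)*(365 - 106)) = 6*(-630 + ((5 - 132) - 176)*259) = 6*(-630 + (-127 - 176)*259) = 6*(-630 - 303*259) = 6*(-630 - 78477) = 6*(-79107) = -474642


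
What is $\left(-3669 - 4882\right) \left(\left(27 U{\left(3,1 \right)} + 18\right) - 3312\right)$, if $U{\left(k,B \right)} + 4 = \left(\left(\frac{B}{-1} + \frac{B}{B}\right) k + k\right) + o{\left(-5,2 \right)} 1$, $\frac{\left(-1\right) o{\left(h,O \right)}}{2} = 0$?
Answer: $28397871$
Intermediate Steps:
$o{\left(h,O \right)} = 0$ ($o{\left(h,O \right)} = \left(-2\right) 0 = 0$)
$U{\left(k,B \right)} = -4 + k + k \left(1 - B\right)$ ($U{\left(k,B \right)} = -4 + \left(\left(\left(\frac{B}{-1} + \frac{B}{B}\right) k + k\right) + 0 \cdot 1\right) = -4 + \left(\left(\left(B \left(-1\right) + 1\right) k + k\right) + 0\right) = -4 + \left(\left(\left(- B + 1\right) k + k\right) + 0\right) = -4 + \left(\left(\left(1 - B\right) k + k\right) + 0\right) = -4 + \left(\left(k \left(1 - B\right) + k\right) + 0\right) = -4 + \left(\left(k + k \left(1 - B\right)\right) + 0\right) = -4 + \left(k + k \left(1 - B\right)\right) = -4 + k + k \left(1 - B\right)$)
$\left(-3669 - 4882\right) \left(\left(27 U{\left(3,1 \right)} + 18\right) - 3312\right) = \left(-3669 - 4882\right) \left(\left(27 \left(-4 + 2 \cdot 3 - 1 \cdot 3\right) + 18\right) - 3312\right) = - 8551 \left(\left(27 \left(-4 + 6 - 3\right) + 18\right) - 3312\right) = - 8551 \left(\left(27 \left(-1\right) + 18\right) - 3312\right) = - 8551 \left(\left(-27 + 18\right) - 3312\right) = - 8551 \left(-9 - 3312\right) = \left(-8551\right) \left(-3321\right) = 28397871$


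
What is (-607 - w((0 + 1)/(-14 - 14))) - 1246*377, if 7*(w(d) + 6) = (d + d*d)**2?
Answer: -2023694029785/4302592 ≈ -4.7034e+5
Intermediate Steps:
w(d) = -6 + (d + d**2)**2/7 (w(d) = -6 + (d + d*d)**2/7 = -6 + (d + d**2)**2/7)
(-607 - w((0 + 1)/(-14 - 14))) - 1246*377 = (-607 - (-6 + ((0 + 1)/(-14 - 14))**2*(1 + (0 + 1)/(-14 - 14))**2/7)) - 1246*377 = (-607 - (-6 + (1/(-28))**2*(1 + 1/(-28))**2/7)) - 469742 = (-607 - (-6 + (1*(-1/28))**2*(1 + 1*(-1/28))**2/7)) - 469742 = (-607 - (-6 + (-1/28)**2*(1 - 1/28)**2/7)) - 469742 = (-607 - (-6 + (1/7)*(1/784)*(27/28)**2)) - 469742 = (-607 - (-6 + (1/7)*(1/784)*(729/784))) - 469742 = (-607 - (-6 + 729/4302592)) - 469742 = (-607 - 1*(-25814823/4302592)) - 469742 = (-607 + 25814823/4302592) - 469742 = -2585858521/4302592 - 469742 = -2023694029785/4302592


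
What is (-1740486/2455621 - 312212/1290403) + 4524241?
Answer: 14336143604517080873/3168740705263 ≈ 4.5242e+6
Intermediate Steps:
(-1740486/2455621 - 312212/1290403) + 4524241 = -3012602699510/3168740705263 + 4524241 = 14336143604517080873/3168740705263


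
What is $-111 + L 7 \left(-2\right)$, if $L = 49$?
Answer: $-797$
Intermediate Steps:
$-111 + L 7 \left(-2\right) = -111 + 49 \cdot 7 \left(-2\right) = -111 + 49 \left(-14\right) = -111 - 686 = -797$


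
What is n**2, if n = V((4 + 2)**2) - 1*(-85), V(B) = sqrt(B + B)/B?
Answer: (510 + sqrt(2))**2/36 ≈ 7265.1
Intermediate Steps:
V(B) = sqrt(2)/sqrt(B) (V(B) = sqrt(2*B)/B = (sqrt(2)*sqrt(B))/B = sqrt(2)/sqrt(B))
n = 85 + sqrt(2)/6 (n = sqrt(2)/sqrt((4 + 2)**2) - 1*(-85) = sqrt(2)/sqrt(6**2) + 85 = sqrt(2)/sqrt(36) + 85 = sqrt(2)*(1/6) + 85 = sqrt(2)/6 + 85 = 85 + sqrt(2)/6 ≈ 85.236)
n**2 = (85 + sqrt(2)/6)**2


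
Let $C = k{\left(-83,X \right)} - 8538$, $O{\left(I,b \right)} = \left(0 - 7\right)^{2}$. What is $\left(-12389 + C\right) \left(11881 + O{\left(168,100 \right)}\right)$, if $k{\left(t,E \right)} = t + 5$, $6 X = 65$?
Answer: $-250589650$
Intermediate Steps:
$X = \frac{65}{6}$ ($X = \frac{1}{6} \cdot 65 = \frac{65}{6} \approx 10.833$)
$O{\left(I,b \right)} = 49$ ($O{\left(I,b \right)} = \left(-7\right)^{2} = 49$)
$k{\left(t,E \right)} = 5 + t$
$C = -8616$ ($C = \left(5 - 83\right) - 8538 = -78 - 8538 = -8616$)
$\left(-12389 + C\right) \left(11881 + O{\left(168,100 \right)}\right) = \left(-12389 - 8616\right) \left(11881 + 49\right) = \left(-21005\right) 11930 = -250589650$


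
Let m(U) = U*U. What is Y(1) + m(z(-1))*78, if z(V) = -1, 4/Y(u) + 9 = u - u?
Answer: 698/9 ≈ 77.556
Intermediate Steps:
Y(u) = -4/9 (Y(u) = 4/(-9 + (u - u)) = 4/(-9 + 0) = 4/(-9) = 4*(-⅑) = -4/9)
m(U) = U²
Y(1) + m(z(-1))*78 = -4/9 + (-1)²*78 = -4/9 + 1*78 = -4/9 + 78 = 698/9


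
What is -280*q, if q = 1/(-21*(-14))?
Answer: -20/21 ≈ -0.95238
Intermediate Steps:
q = 1/294 ≈ 0.0034014
-280*q = -280*1/294 = -20/21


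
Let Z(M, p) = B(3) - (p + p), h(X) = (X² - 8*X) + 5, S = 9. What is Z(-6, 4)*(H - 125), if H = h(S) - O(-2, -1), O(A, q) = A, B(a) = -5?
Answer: 1417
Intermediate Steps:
h(X) = 5 + X² - 8*X
Z(M, p) = -5 - 2*p (Z(M, p) = -5 - (p + p) = -5 - 2*p)
H = 16 (H = (5 + 9² - 8*9) - 1*(-2) = (5 + 81 - 72) + 2 = 14 + 2 = 16)
Z(-6, 4)*(H - 125) = (-5 - 2*4)*(16 - 125) = (-5 - 8)*(-109) = -13*(-109) = 1417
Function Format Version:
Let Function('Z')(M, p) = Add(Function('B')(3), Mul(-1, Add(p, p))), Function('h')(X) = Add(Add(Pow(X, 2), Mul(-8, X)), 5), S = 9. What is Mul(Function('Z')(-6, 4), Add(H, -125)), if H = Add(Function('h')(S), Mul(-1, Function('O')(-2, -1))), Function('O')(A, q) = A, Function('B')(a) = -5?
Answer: 1417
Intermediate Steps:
Function('h')(X) = Add(5, Pow(X, 2), Mul(-8, X))
Function('Z')(M, p) = Add(-5, Mul(-2, p)) (Function('Z')(M, p) = Add(-5, Mul(-1, Add(p, p))) = Add(-5, Mul(-1, Mul(2, p))) = Add(-5, Mul(-2, p)))
H = 16 (H = Add(Add(5, Pow(9, 2), Mul(-8, 9)), Mul(-1, -2)) = Add(Add(5, 81, -72), 2) = Add(14, 2) = 16)
Mul(Function('Z')(-6, 4), Add(H, -125)) = Mul(Add(-5, Mul(-2, 4)), Add(16, -125)) = Mul(Add(-5, -8), -109) = Mul(-13, -109) = 1417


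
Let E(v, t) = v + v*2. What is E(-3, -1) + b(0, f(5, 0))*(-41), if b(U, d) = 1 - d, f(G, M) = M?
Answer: -50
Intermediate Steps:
E(v, t) = 3*v (E(v, t) = v + 2*v = 3*v)
E(-3, -1) + b(0, f(5, 0))*(-41) = 3*(-3) + (1 - 1*0)*(-41) = -9 + (1 + 0)*(-41) = -9 + 1*(-41) = -9 - 41 = -50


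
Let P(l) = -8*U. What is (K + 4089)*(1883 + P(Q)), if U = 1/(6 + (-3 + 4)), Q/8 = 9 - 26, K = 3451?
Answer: 99324420/7 ≈ 1.4189e+7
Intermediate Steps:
Q = -136 (Q = 8*(9 - 26) = 8*(-17) = -136)
U = ⅐ (U = 1/(6 + 1) = 1/7 = ⅐ ≈ 0.14286)
P(l) = -8/7 (P(l) = -8*⅐ = -8/7)
(K + 4089)*(1883 + P(Q)) = (3451 + 4089)*(1883 - 8/7) = 7540*(13173/7) = 99324420/7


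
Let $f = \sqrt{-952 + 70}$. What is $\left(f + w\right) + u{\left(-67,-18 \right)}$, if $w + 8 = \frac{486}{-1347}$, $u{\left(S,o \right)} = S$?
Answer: $- \frac{33837}{449} + 21 i \sqrt{2} \approx -75.361 + 29.698 i$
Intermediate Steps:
$w = - \frac{3754}{449}$ ($w = -8 + \frac{486}{-1347} = -8 + 486 \left(- \frac{1}{1347}\right) = -8 - \frac{162}{449} = - \frac{3754}{449} \approx -8.3608$)
$f = 21 i \sqrt{2}$ ($f = \sqrt{-882} = 21 i \sqrt{2} \approx 29.698 i$)
$\left(f + w\right) + u{\left(-67,-18 \right)} = \left(21 i \sqrt{2} - \frac{3754}{449}\right) - 67 = \left(- \frac{3754}{449} + 21 i \sqrt{2}\right) - 67 = - \frac{33837}{449} + 21 i \sqrt{2}$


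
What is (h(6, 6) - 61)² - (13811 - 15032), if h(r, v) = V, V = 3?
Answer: 4585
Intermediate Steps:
h(r, v) = 3
(h(6, 6) - 61)² - (13811 - 15032) = (3 - 61)² - (13811 - 15032) = (-58)² - 1*(-1221) = 3364 + 1221 = 4585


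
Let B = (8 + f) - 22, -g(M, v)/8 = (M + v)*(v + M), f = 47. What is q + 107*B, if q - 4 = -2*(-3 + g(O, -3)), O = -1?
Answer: 3797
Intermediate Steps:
g(M, v) = -8*(M + v)**2 (g(M, v) = -8*(M + v)*(v + M) = -8*(M + v)*(M + v) = -8*(M + v)**2)
B = 33 (B = (8 + 47) - 22 = 55 - 22 = 33)
q = 266 (q = 4 - 2*(-3 - 8*(-1 - 3)**2) = 4 - 2*(-3 - 8*(-4)**2) = 4 - 2*(-3 - 8*16) = 4 - 2*(-3 - 128) = 4 - 2*(-131) = 4 + 262 = 266)
q + 107*B = 266 + 107*33 = 266 + 3531 = 3797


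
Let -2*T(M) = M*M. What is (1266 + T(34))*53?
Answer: 36464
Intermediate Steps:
T(M) = -M**2/2 (T(M) = -M*M/2 = -M**2/2)
(1266 + T(34))*53 = (1266 - 1/2*34**2)*53 = (1266 - 1/2*1156)*53 = (1266 - 578)*53 = 688*53 = 36464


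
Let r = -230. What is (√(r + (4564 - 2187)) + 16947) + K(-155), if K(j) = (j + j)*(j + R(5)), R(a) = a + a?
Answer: 61897 + √2147 ≈ 61943.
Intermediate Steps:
R(a) = 2*a
K(j) = 2*j*(10 + j) (K(j) = (j + j)*(j + 2*5) = (2*j)*(j + 10) = (2*j)*(10 + j) = 2*j*(10 + j))
(√(r + (4564 - 2187)) + 16947) + K(-155) = (√(-230 + (4564 - 2187)) + 16947) + 2*(-155)*(10 - 155) = (√(-230 + 2377) + 16947) + 2*(-155)*(-145) = (√2147 + 16947) + 44950 = (16947 + √2147) + 44950 = 61897 + √2147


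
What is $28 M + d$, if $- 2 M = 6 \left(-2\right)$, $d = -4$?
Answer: $164$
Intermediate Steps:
$M = 6$ ($M = - \frac{6 \left(-2\right)}{2} = \left(- \frac{1}{2}\right) \left(-12\right) = 6$)
$28 M + d = 28 \cdot 6 - 4 = 168 - 4 = 164$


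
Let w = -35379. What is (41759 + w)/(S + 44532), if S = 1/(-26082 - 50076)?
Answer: 97177608/678293611 ≈ 0.14327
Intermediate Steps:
S = -1/76158 (S = 1/(-76158) = -1/76158 ≈ -1.3131e-5)
(41759 + w)/(S + 44532) = (41759 - 35379)/(-1/76158 + 44532) = 6380/(3391468055/76158) = 6380*(76158/3391468055) = 97177608/678293611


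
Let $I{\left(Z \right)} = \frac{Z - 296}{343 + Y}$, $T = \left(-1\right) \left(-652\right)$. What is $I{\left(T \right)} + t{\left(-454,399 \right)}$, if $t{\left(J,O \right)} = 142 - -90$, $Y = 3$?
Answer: $\frac{40314}{173} \approx 233.03$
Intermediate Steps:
$T = 652$
$t{\left(J,O \right)} = 232$ ($t{\left(J,O \right)} = 142 + 90 = 232$)
$I{\left(Z \right)} = - \frac{148}{173} + \frac{Z}{346}$ ($I{\left(Z \right)} = \frac{Z - 296}{343 + 3} = \frac{-296 + Z}{346} = \left(-296 + Z\right) \frac{1}{346} = - \frac{148}{173} + \frac{Z}{346}$)
$I{\left(T \right)} + t{\left(-454,399 \right)} = \left(- \frac{148}{173} + \frac{1}{346} \cdot 652\right) + 232 = \left(- \frac{148}{173} + \frac{326}{173}\right) + 232 = \frac{178}{173} + 232 = \frac{40314}{173}$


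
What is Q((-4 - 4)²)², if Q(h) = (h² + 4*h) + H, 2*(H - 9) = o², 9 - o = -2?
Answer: 78198649/4 ≈ 1.9550e+7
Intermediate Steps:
o = 11 (o = 9 - 1*(-2) = 9 + 2 = 11)
H = 139/2 (H = 9 + (½)*11² = 9 + (½)*121 = 9 + 121/2 = 139/2 ≈ 69.500)
Q(h) = 139/2 + h² + 4*h (Q(h) = (h² + 4*h) + 139/2 = 139/2 + h² + 4*h)
Q((-4 - 4)²)² = (139/2 + ((-4 - 4)²)² + 4*(-4 - 4)²)² = (139/2 + ((-8)²)² + 4*(-8)²)² = (139/2 + 64² + 4*64)² = (139/2 + 4096 + 256)² = (8843/2)² = 78198649/4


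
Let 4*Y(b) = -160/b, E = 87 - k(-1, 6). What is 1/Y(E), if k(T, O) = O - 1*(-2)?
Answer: -79/40 ≈ -1.9750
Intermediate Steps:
k(T, O) = 2 + O (k(T, O) = O + 2 = 2 + O)
E = 79 (E = 87 - (2 + 6) = 87 - 1*8 = 87 - 8 = 79)
Y(b) = -40/b (Y(b) = (-160/b)/4 = -40/b)
1/Y(E) = 1/(-40/79) = -79/40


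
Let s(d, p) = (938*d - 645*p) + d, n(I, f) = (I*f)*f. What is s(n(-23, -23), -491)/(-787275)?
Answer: 3702706/262425 ≈ 14.110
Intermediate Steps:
n(I, f) = I*f**2
s(d, p) = -645*p + 939*d (s(d, p) = (-645*p + 938*d) + d = -645*p + 939*d)
s(n(-23, -23), -491)/(-787275) = (-645*(-491) + 939*(-23*(-23)**2))/(-787275) = (316695 + 939*(-23*529))*(-1/787275) = (316695 + 939*(-12167))*(-1/787275) = (316695 - 11424813)*(-1/787275) = -11108118*(-1/787275) = 3702706/262425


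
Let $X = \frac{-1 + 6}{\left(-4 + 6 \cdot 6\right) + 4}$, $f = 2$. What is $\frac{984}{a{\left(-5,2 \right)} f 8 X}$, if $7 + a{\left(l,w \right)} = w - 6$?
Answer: $- \frac{2214}{55} \approx -40.255$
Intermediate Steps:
$a{\left(l,w \right)} = -13 + w$ ($a{\left(l,w \right)} = -7 + \left(w - 6\right) = -7 + \left(-6 + w\right) = -13 + w$)
$X = \frac{5}{36}$ ($X = \frac{5}{\left(-4 + 36\right) + 4} = \frac{5}{32 + 4} = \frac{5}{36} \approx 0.13889$)
$\frac{984}{a{\left(-5,2 \right)} f 8 X} = \frac{984}{\left(-13 + 2\right) 2 \cdot 8 \cdot \frac{5}{36}} = \frac{984}{\left(-11\right) 2 \cdot 8 \cdot \frac{5}{36}} = \frac{984}{\left(-22\right) 8 \cdot \frac{5}{36}} = \frac{984}{\left(-176\right) \frac{5}{36}} = \frac{984}{- \frac{220}{9}} = 984 \left(- \frac{9}{220}\right) = - \frac{2214}{55}$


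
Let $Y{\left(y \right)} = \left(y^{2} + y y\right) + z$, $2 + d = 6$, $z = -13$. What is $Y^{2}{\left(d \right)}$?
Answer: $361$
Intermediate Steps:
$d = 4$ ($d = -2 + 6 = 4$)
$Y{\left(y \right)} = -13 + 2 y^{2}$ ($Y{\left(y \right)} = \left(y^{2} + y y\right) - 13 = \left(y^{2} + y^{2}\right) - 13 = 2 y^{2} - 13 = -13 + 2 y^{2}$)
$Y^{2}{\left(d \right)} = \left(-13 + 2 \cdot 4^{2}\right)^{2} = \left(-13 + 2 \cdot 16\right)^{2} = \left(-13 + 32\right)^{2} = 19^{2} = 361$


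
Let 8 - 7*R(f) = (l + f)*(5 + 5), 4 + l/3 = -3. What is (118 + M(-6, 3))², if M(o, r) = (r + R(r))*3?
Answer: 2111209/49 ≈ 43086.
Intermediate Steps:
l = -21 (l = -12 + 3*(-3) = -12 - 9 = -21)
R(f) = 218/7 - 10*f/7 (R(f) = 8/7 - (-21 + f)*(5 + 5)/7 = 8/7 - (-21 + f)*10/7 = 8/7 - (-210 + 10*f)/7 = 8/7 + (30 - 10*f/7) = 218/7 - 10*f/7)
M(o, r) = 654/7 - 9*r/7 (M(o, r) = (r + (218/7 - 10*r/7))*3 = (218/7 - 3*r/7)*3 = 654/7 - 9*r/7)
(118 + M(-6, 3))² = (118 + (654/7 - 9/7*3))² = (118 + (654/7 - 27/7))² = (118 + 627/7)² = (1453/7)² = 2111209/49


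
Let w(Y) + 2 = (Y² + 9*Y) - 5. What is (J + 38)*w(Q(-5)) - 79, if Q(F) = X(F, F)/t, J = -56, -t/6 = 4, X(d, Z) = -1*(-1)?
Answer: 1719/32 ≈ 53.719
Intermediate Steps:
X(d, Z) = 1
t = -24 (t = -6*4 = -24)
Q(F) = -1/24 (Q(F) = 1/(-24) = 1*(-1/24) = -1/24)
w(Y) = -7 + Y² + 9*Y (w(Y) = -2 + ((Y² + 9*Y) - 5) = -2 + (-5 + Y² + 9*Y) = -7 + Y² + 9*Y)
(J + 38)*w(Q(-5)) - 79 = (-56 + 38)*(-7 + (-1/24)² + 9*(-1/24)) - 79 = -18*(-7 + 1/576 - 3/8) - 79 = -18*(-4247/576) - 79 = 4247/32 - 79 = 1719/32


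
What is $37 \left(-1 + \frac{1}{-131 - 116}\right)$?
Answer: $- \frac{9176}{247} \approx -37.15$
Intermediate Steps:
$37 \left(-1 + \frac{1}{-131 - 116}\right) = 37 \left(-1 + \frac{1}{-247}\right) = 37 \left(-1 - \frac{1}{247}\right) = 37 \left(- \frac{248}{247}\right) = - \frac{9176}{247}$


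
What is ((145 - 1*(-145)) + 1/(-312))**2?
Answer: 8186449441/97344 ≈ 84098.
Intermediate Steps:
((145 - 1*(-145)) + 1/(-312))**2 = ((145 + 145) - 1/312)**2 = (290 - 1/312)**2 = (90479/312)**2 = 8186449441/97344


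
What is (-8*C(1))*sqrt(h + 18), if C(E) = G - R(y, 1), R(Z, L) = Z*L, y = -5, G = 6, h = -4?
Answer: -88*sqrt(14) ≈ -329.27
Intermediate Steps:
R(Z, L) = L*Z
C(E) = 11 (C(E) = 6 - (-5) = 6 - 1*(-5) = 6 + 5 = 11)
(-8*C(1))*sqrt(h + 18) = (-8*11)*sqrt(-4 + 18) = -88*sqrt(14)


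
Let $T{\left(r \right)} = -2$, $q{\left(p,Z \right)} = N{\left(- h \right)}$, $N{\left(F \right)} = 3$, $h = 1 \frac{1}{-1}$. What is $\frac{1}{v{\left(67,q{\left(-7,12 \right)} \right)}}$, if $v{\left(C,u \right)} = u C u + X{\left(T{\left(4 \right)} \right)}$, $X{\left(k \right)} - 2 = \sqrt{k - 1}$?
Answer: $\frac{605}{366028} - \frac{i \sqrt{3}}{366028} \approx 0.0016529 - 4.732 \cdot 10^{-6} i$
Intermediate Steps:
$h = -1$ ($h = 1 \left(-1\right) = -1$)
$q{\left(p,Z \right)} = 3$
$X{\left(k \right)} = 2 + \sqrt{-1 + k}$ ($X{\left(k \right)} = 2 + \sqrt{k - 1} = 2 + \sqrt{-1 + k}$)
$v{\left(C,u \right)} = 2 + i \sqrt{3} + C u^{2}$ ($v{\left(C,u \right)} = u C u + \left(2 + \sqrt{-1 - 2}\right) = C u u + \left(2 + \sqrt{-3}\right) = C u^{2} + \left(2 + i \sqrt{3}\right) = 2 + i \sqrt{3} + C u^{2}$)
$\frac{1}{v{\left(67,q{\left(-7,12 \right)} \right)}} = \frac{1}{2 + i \sqrt{3} + 67 \cdot 3^{2}} = \frac{1}{2 + i \sqrt{3} + 67 \cdot 9} = \frac{1}{2 + i \sqrt{3} + 603} = \frac{1}{605 + i \sqrt{3}}$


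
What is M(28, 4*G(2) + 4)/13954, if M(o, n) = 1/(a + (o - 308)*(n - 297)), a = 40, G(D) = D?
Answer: 1/1114087360 ≈ 8.9760e-10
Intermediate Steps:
M(o, n) = 1/(40 + (-308 + o)*(-297 + n)) (M(o, n) = 1/(40 + (o - 308)*(n - 297)) = 1/(40 + (-308 + o)*(-297 + n)))
M(28, 4*G(2) + 4)/13954 = 1/((91516 - 308*(4*2 + 4) - 297*28 + (4*2 + 4)*28)*13954) = (1/13954)/(91516 - 308*(8 + 4) - 8316 + (8 + 4)*28) = (1/13954)/(91516 - 308*12 - 8316 + 12*28) = (1/13954)/(91516 - 3696 - 8316 + 336) = (1/13954)/79840 = (1/79840)*(1/13954) = 1/1114087360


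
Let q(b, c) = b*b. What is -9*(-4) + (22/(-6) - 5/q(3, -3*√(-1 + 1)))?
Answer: 286/9 ≈ 31.778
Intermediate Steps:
q(b, c) = b²
-9*(-4) + (22/(-6) - 5/q(3, -3*√(-1 + 1))) = -9*(-4) + (22/(-6) - 5/(3²)) = 36 + (22*(-⅙) - 5/9) = 36 + (-11/3 - 5*⅑) = 36 + (-11/3 - 5/9) = 36 - 38/9 = 286/9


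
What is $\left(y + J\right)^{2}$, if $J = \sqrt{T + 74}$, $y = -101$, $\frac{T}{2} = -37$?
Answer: $10201$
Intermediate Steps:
$T = -74$ ($T = 2 \left(-37\right) = -74$)
$J = 0$ ($J = \sqrt{-74 + 74} = \sqrt{0} = 0$)
$\left(y + J\right)^{2} = \left(-101 + 0\right)^{2} = \left(-101\right)^{2} = 10201$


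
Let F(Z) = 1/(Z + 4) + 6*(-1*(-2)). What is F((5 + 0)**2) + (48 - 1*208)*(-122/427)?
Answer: 11723/203 ≈ 57.749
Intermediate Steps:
F(Z) = 12 + 1/(4 + Z) (F(Z) = 1/(4 + Z) + 6*2 = 1/(4 + Z) + 12 = 12 + 1/(4 + Z))
F((5 + 0)**2) + (48 - 1*208)*(-122/427) = (49 + 12*(5 + 0)**2)/(4 + (5 + 0)**2) + (48 - 1*208)*(-122/427) = (49 + 12*5**2)/(4 + 5**2) + (48 - 208)*(-122*1/427) = (49 + 12*25)/(4 + 25) - 160*(-2/7) = (49 + 300)/29 + 320/7 = (1/29)*349 + 320/7 = 349/29 + 320/7 = 11723/203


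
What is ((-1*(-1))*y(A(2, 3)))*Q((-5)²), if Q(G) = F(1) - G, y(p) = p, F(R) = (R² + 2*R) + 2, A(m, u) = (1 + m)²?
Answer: -180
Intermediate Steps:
F(R) = 2 + R² + 2*R
Q(G) = 5 - G (Q(G) = (2 + 1² + 2*1) - G = (2 + 1 + 2) - G = 5 - G)
((-1*(-1))*y(A(2, 3)))*Q((-5)²) = ((-1*(-1))*(1 + 2)²)*(5 - 1*(-5)²) = (1*3²)*(5 - 1*25) = (1*9)*(5 - 25) = 9*(-20) = -180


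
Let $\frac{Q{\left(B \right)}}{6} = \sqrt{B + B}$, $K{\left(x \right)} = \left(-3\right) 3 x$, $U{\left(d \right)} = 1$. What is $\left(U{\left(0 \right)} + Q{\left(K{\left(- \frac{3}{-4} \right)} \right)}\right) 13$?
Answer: $13 + 117 i \sqrt{6} \approx 13.0 + 286.59 i$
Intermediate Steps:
$K{\left(x \right)} = - 9 x$
$Q{\left(B \right)} = 6 \sqrt{2} \sqrt{B}$ ($Q{\left(B \right)} = 6 \sqrt{B + B} = 6 \sqrt{2 B} = 6 \sqrt{2} \sqrt{B}$)
$\left(U{\left(0 \right)} + Q{\left(K{\left(- \frac{3}{-4} \right)} \right)}\right) 13 = \left(1 + 6 \sqrt{2} \sqrt{- 9 \left(- \frac{3}{-4}\right)}\right) 13 = \left(1 + 6 \sqrt{2} \sqrt{- 9 \left(\left(-3\right) \left(- \frac{1}{4}\right)\right)}\right) 13 = \left(1 + 6 \sqrt{2} \sqrt{\left(-9\right) \frac{3}{4}}\right) 13 = \left(1 + 6 \sqrt{2} \sqrt{- \frac{27}{4}}\right) 13 = \left(1 + 6 \sqrt{2} \frac{3 i \sqrt{3}}{2}\right) 13 = \left(1 + 9 i \sqrt{6}\right) 13 = 13 + 117 i \sqrt{6}$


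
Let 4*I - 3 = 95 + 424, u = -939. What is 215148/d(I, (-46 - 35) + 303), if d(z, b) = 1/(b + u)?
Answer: -154261116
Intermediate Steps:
I = 261/2 (I = ¾ + (95 + 424)/4 = ¾ + (¼)*519 = ¾ + 519/4 = 261/2 ≈ 130.50)
d(z, b) = 1/(-939 + b) (d(z, b) = 1/(b - 939) = 1/(-939 + b))
215148/d(I, (-46 - 35) + 303) = 215148/(1/(-939 + ((-46 - 35) + 303))) = 215148/(1/(-939 + (-81 + 303))) = 215148/(1/(-939 + 222)) = 215148/(1/(-717)) = 215148/(-1/717) = 215148*(-717) = -154261116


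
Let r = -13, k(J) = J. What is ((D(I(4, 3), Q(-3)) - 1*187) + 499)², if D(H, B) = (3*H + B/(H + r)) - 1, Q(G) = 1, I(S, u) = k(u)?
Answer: 10233601/100 ≈ 1.0234e+5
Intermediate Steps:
I(S, u) = u
D(H, B) = -1 + 3*H + B/(-13 + H) (D(H, B) = (3*H + B/(H - 13)) - 1 = (3*H + B/(-13 + H)) - 1 = -1 + 3*H + B/(-13 + H))
((D(I(4, 3), Q(-3)) - 1*187) + 499)² = (((13 + 1 - 40*3 + 3*3²)/(-13 + 3) - 1*187) + 499)² = (((13 + 1 - 120 + 3*9)/(-10) - 187) + 499)² = ((-(13 + 1 - 120 + 27)/10 - 187) + 499)² = ((-⅒*(-79) - 187) + 499)² = ((79/10 - 187) + 499)² = (-1791/10 + 499)² = (3199/10)² = 10233601/100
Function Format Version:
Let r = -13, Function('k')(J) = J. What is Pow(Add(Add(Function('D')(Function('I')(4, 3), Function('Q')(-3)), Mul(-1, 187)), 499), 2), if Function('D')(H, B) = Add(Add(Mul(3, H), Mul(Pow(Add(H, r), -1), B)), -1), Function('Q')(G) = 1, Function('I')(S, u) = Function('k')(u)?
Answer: Rational(10233601, 100) ≈ 1.0234e+5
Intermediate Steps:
Function('I')(S, u) = u
Function('D')(H, B) = Add(-1, Mul(3, H), Mul(B, Pow(Add(-13, H), -1))) (Function('D')(H, B) = Add(Add(Mul(3, H), Mul(Pow(Add(H, -13), -1), B)), -1) = Add(Add(Mul(3, H), Mul(Pow(Add(-13, H), -1), B)), -1) = Add(Add(Mul(3, H), Mul(B, Pow(Add(-13, H), -1))), -1) = Add(-1, Mul(3, H), Mul(B, Pow(Add(-13, H), -1))))
Pow(Add(Add(Function('D')(Function('I')(4, 3), Function('Q')(-3)), Mul(-1, 187)), 499), 2) = Pow(Add(Add(Mul(Pow(Add(-13, 3), -1), Add(13, 1, Mul(-40, 3), Mul(3, Pow(3, 2)))), Mul(-1, 187)), 499), 2) = Pow(Add(Add(Mul(Pow(-10, -1), Add(13, 1, -120, Mul(3, 9))), -187), 499), 2) = Pow(Add(Add(Mul(Rational(-1, 10), Add(13, 1, -120, 27)), -187), 499), 2) = Pow(Add(Add(Mul(Rational(-1, 10), -79), -187), 499), 2) = Pow(Add(Add(Rational(79, 10), -187), 499), 2) = Pow(Add(Rational(-1791, 10), 499), 2) = Pow(Rational(3199, 10), 2) = Rational(10233601, 100)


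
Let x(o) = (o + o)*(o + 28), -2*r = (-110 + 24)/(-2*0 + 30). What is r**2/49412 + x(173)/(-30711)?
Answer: -1030903157387/455247579600 ≈ -2.2645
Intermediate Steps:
r = 43/30 (r = -(-110 + 24)/(2*(-2*0 + 30)) = -(-43)/(0 + 30) = -(-43)/30 = -1/2*(-43/15) = 43/30 ≈ 1.4333)
x(o) = 2*o*(28 + o) (x(o) = (2*o)*(28 + o) = 2*o*(28 + o))
r**2/49412 + x(173)/(-30711) = (43/30)**2/49412 + (2*173*(28 + 173))/(-30711) = (1849/900)*(1/49412) + (2*173*201)*(-1/30711) = 1849/44470800 + 69546*(-1/30711) = 1849/44470800 - 23182/10237 = -1030903157387/455247579600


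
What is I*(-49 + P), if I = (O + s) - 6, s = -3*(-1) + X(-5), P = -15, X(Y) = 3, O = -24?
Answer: 1536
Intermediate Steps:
s = 6 (s = -3*(-1) + 3 = 3 + 3 = 6)
I = -24 (I = (-24 + 6) - 6 = -18 - 6 = -24)
I*(-49 + P) = -24*(-49 - 15) = -24*(-64) = 1536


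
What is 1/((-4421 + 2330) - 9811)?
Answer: -1/11902 ≈ -8.4019e-5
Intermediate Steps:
1/((-4421 + 2330) - 9811) = 1/(-2091 - 9811) = 1/(-11902) = -1/11902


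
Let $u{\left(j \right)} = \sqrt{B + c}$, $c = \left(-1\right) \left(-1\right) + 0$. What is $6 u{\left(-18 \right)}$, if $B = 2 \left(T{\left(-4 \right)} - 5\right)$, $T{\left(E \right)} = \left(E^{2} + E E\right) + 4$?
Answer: $18 \sqrt{7} \approx 47.624$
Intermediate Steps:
$T{\left(E \right)} = 4 + 2 E^{2}$ ($T{\left(E \right)} = \left(E^{2} + E^{2}\right) + 4 = 2 E^{2} + 4 = 4 + 2 E^{2}$)
$c = 1$ ($c = 1 + 0 = 1$)
$B = 62$ ($B = 2 \left(\left(4 + 2 \left(-4\right)^{2}\right) - 5\right) = 2 \left(\left(4 + 2 \cdot 16\right) - 5\right) = 2 \left(\left(4 + 32\right) - 5\right) = 2 \left(36 - 5\right) = 2 \cdot 31 = 62$)
$u{\left(j \right)} = 3 \sqrt{7}$ ($u{\left(j \right)} = \sqrt{62 + 1} = \sqrt{63} = 3 \sqrt{7}$)
$6 u{\left(-18 \right)} = 6 \cdot 3 \sqrt{7} = 18 \sqrt{7}$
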